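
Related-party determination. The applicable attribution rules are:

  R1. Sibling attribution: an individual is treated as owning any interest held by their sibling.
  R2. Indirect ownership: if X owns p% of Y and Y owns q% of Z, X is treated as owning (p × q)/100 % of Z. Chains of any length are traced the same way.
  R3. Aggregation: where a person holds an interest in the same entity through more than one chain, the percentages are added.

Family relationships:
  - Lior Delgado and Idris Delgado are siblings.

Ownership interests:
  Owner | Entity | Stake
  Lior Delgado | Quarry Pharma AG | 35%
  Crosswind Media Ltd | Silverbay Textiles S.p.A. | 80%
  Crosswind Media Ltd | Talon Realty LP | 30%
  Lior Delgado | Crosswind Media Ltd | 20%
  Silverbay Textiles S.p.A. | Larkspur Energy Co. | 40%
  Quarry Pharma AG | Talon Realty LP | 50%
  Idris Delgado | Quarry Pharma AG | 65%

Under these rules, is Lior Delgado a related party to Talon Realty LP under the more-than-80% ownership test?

No

By sibling attribution (R1), Lior Delgado is treated as also owning Idris Delgado's interest in Quarry Pharma AG, giving 35% + 65% = 100%.
Chain via Crosswind Media Ltd (R2): 20% × 30% = 6% of Talon Realty LP.
Chain via Quarry Pharma AG (R2): 100% × 50% = 50% of Talon Realty LP.
Aggregating (R3): 6% + 50% = 56%.
56% does not exceed the 80% threshold, so Lior is not a related party to Talon Realty LP.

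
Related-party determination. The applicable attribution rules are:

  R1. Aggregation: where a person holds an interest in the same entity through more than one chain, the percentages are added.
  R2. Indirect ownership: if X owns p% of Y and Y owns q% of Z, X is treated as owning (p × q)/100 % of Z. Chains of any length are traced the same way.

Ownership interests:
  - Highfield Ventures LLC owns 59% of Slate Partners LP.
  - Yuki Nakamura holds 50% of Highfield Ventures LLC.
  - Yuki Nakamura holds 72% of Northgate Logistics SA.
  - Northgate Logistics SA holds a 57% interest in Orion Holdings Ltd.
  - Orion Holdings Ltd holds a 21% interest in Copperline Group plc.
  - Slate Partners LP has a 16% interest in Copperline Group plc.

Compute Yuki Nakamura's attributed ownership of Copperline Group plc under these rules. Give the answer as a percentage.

Chain via Highfield Ventures LLC → Slate Partners LP (R2): 50% × 59% × 16% = 4.72% of Copperline Group plc.
Chain via Northgate Logistics SA → Orion Holdings Ltd (R2): 72% × 57% × 21% = 8.6184% of Copperline Group plc.
Aggregating (R1): 4.72% + 8.6184% = 13.3384%.

13.3384%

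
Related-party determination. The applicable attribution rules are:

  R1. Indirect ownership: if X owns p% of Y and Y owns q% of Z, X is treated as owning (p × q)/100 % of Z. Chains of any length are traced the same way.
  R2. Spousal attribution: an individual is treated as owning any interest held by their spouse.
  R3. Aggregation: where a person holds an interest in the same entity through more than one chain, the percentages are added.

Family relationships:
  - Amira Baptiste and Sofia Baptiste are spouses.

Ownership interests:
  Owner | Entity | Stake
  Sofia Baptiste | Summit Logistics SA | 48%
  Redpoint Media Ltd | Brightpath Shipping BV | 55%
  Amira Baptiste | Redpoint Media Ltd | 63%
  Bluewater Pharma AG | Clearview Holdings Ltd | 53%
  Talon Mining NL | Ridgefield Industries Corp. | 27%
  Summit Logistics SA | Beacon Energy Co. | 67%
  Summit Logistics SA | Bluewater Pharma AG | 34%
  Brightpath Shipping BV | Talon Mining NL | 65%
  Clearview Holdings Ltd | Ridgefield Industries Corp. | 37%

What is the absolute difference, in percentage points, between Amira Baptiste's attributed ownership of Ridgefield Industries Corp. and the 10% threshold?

By spousal attribution (R2), Amira Baptiste is treated as owning Sofia Baptiste's 48% interest in Summit Logistics SA.
Chain via Redpoint Media Ltd → Brightpath Shipping BV → Talon Mining NL (R1): 63% × 55% × 65% × 27% = 6.081075% of Ridgefield Industries Corp.
Chain via Summit Logistics SA → Bluewater Pharma AG → Clearview Holdings Ltd (R1): 48% × 34% × 53% × 37% = 3.200352% of Ridgefield Industries Corp.
Aggregating (R3): 6.081075% + 3.200352% = 9.281427%.
9.281427% falls short of the 10% threshold by 0.718573 percentage points.

0.718573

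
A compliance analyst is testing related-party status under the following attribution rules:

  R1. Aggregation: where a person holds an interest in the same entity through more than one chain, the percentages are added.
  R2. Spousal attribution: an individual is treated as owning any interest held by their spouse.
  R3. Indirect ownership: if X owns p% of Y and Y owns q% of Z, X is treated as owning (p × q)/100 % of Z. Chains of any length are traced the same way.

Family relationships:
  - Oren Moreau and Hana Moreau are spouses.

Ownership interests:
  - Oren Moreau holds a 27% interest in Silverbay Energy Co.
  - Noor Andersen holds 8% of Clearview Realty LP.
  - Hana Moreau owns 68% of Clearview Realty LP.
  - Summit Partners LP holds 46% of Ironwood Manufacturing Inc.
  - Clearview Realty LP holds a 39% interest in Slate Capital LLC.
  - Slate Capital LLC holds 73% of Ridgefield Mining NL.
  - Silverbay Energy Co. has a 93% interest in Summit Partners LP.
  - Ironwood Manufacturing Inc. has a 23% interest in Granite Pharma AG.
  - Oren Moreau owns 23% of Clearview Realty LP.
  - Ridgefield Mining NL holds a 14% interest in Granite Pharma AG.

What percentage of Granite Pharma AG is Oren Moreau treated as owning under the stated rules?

By spousal attribution (R2), Oren Moreau is treated as also owning Hana Moreau's interest in Clearview Realty LP, giving 23% + 68% = 91%.
Chain via Clearview Realty LP → Slate Capital LLC → Ridgefield Mining NL (R3): 91% × 39% × 73% × 14% = 3.627078% of Granite Pharma AG.
Chain via Silverbay Energy Co. → Summit Partners LP → Ironwood Manufacturing Inc. (R3): 27% × 93% × 46% × 23% = 2.656638% of Granite Pharma AG.
Aggregating (R1): 3.627078% + 2.656638% = 6.283716%.

6.283716%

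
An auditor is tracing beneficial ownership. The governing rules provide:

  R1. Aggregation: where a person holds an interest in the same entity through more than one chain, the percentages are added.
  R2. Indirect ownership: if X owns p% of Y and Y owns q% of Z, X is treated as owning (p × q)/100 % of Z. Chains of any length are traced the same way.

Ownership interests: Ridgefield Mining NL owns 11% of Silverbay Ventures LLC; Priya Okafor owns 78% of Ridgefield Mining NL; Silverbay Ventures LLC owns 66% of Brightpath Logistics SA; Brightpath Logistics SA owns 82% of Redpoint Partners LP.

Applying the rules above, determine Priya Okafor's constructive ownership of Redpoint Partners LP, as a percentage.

Chain via Ridgefield Mining NL → Silverbay Ventures LLC → Brightpath Logistics SA (R2): 78% × 11% × 66% × 82% = 4.643496% of Redpoint Partners LP.

4.643496%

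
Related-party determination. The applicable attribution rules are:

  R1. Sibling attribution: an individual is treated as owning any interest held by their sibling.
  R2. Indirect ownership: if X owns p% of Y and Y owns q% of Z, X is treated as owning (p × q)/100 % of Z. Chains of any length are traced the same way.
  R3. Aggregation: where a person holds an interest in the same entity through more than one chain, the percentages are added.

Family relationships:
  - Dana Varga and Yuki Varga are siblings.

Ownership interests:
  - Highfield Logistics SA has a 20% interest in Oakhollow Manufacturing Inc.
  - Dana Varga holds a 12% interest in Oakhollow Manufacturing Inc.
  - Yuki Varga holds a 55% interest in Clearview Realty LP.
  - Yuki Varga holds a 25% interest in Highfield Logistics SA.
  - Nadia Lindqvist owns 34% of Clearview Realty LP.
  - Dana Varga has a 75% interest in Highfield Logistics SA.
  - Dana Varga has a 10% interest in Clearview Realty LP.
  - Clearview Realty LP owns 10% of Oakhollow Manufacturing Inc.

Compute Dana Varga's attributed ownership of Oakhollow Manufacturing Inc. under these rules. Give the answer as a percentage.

By sibling attribution (R1), Dana Varga is treated as also owning Yuki Varga's interest in Clearview Realty LP, giving 10% + 55% = 65%.
By sibling attribution (R1), Dana Varga is treated as also owning Yuki Varga's interest in Highfield Logistics SA, giving 75% + 25% = 100%.
Chain via Clearview Realty LP (R2): 65% × 10% = 6.5% of Oakhollow Manufacturing Inc.
Chain via Highfield Logistics SA (R2): 100% × 20% = 20% of Oakhollow Manufacturing Inc.
Direct interest in Oakhollow Manufacturing Inc: 12%.
Aggregating (R3): 6.5% + 20% + 12% = 38.5%.

38.5%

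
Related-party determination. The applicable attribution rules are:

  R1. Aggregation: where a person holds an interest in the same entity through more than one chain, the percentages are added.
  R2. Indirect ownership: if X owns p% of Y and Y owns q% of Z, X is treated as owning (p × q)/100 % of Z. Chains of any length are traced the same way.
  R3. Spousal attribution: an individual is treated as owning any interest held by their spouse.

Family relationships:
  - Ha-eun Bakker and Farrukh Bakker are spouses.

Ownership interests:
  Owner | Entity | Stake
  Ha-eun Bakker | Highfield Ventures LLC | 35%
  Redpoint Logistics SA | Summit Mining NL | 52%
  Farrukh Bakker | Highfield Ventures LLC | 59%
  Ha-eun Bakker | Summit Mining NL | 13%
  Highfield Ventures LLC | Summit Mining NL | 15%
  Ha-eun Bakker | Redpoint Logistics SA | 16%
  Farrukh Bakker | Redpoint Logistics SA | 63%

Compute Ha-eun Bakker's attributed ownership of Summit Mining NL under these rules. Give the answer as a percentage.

68.18%

By spousal attribution (R3), Ha-eun Bakker is treated as also owning Farrukh Bakker's interest in Highfield Ventures LLC, giving 35% + 59% = 94%.
By spousal attribution (R3), Ha-eun Bakker is treated as also owning Farrukh Bakker's interest in Redpoint Logistics SA, giving 16% + 63% = 79%.
Chain via Highfield Ventures LLC (R2): 94% × 15% = 14.1% of Summit Mining NL.
Chain via Redpoint Logistics SA (R2): 79% × 52% = 41.08% of Summit Mining NL.
Direct interest in Summit Mining NL: 13%.
Aggregating (R1): 14.1% + 41.08% + 13% = 68.18%.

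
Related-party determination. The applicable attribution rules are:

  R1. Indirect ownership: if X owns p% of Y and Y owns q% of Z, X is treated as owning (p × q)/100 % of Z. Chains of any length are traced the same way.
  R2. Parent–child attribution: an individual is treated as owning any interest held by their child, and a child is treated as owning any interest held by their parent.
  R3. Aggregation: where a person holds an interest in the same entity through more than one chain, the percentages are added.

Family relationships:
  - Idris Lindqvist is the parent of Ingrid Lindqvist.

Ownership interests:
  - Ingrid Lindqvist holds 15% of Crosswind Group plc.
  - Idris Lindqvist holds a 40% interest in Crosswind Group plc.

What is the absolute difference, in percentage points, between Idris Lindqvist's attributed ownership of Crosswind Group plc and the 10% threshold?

By parent–child attribution (R2), Idris Lindqvist is treated as also owning Ingrid Lindqvist's interest in Crosswind Group plc, giving 40% + 15% = 55%.
Direct interest in Crosswind Group plc: 55%.
55% exceeds the 10% threshold by 45 percentage points.

45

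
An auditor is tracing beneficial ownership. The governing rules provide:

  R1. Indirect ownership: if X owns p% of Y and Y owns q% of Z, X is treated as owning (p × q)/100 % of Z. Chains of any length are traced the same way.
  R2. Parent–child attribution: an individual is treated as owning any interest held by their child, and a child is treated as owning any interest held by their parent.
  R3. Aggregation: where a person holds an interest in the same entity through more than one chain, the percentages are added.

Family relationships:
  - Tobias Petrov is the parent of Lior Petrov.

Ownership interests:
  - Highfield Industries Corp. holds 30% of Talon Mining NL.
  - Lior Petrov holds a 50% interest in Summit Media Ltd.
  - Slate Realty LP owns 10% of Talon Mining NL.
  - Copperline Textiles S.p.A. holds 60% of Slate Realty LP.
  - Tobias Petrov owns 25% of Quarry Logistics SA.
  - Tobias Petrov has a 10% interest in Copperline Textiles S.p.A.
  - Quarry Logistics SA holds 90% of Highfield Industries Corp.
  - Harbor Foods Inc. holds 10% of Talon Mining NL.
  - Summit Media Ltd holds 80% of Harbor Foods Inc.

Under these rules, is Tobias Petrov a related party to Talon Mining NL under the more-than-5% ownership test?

By parent–child attribution (R2), Tobias Petrov is treated as owning Lior Petrov's 50% interest in Summit Media Ltd.
Chain via Quarry Logistics SA → Highfield Industries Corp. (R1): 25% × 90% × 30% = 6.75% of Talon Mining NL.
Chain via Copperline Textiles S.p.A. → Slate Realty LP (R1): 10% × 60% × 10% = 0.6% of Talon Mining NL.
Chain via Summit Media Ltd → Harbor Foods Inc. (R1): 50% × 80% × 10% = 4% of Talon Mining NL.
Aggregating (R3): 6.75% + 0.6% + 4% = 11.35%.
11.35% exceeds the 5% threshold, so Tobias is a related party to Talon Mining NL.

Yes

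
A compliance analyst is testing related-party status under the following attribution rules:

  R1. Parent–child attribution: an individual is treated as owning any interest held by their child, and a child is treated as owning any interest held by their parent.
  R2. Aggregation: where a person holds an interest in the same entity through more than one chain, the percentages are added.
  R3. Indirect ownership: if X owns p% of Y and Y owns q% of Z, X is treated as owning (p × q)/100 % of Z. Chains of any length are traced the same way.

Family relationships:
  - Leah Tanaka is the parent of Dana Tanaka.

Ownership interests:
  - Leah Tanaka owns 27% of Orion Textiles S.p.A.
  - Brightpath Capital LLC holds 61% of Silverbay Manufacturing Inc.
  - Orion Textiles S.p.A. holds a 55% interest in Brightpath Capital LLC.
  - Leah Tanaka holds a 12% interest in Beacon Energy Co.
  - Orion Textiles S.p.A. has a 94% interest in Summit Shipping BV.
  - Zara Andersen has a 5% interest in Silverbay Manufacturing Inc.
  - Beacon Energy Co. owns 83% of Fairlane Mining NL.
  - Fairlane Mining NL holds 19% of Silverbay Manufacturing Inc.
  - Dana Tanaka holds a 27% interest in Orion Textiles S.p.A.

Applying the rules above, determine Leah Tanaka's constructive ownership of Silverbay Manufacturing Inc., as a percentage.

20.0094%

By parent–child attribution (R1), Leah Tanaka is treated as also owning Dana Tanaka's interest in Orion Textiles S.p.A, giving 27% + 27% = 54%.
Chain via Beacon Energy Co. → Fairlane Mining NL (R3): 12% × 83% × 19% = 1.8924% of Silverbay Manufacturing Inc.
Chain via Orion Textiles S.p.A. → Brightpath Capital LLC (R3): 54% × 55% × 61% = 18.117% of Silverbay Manufacturing Inc.
Aggregating (R2): 1.8924% + 18.117% = 20.0094%.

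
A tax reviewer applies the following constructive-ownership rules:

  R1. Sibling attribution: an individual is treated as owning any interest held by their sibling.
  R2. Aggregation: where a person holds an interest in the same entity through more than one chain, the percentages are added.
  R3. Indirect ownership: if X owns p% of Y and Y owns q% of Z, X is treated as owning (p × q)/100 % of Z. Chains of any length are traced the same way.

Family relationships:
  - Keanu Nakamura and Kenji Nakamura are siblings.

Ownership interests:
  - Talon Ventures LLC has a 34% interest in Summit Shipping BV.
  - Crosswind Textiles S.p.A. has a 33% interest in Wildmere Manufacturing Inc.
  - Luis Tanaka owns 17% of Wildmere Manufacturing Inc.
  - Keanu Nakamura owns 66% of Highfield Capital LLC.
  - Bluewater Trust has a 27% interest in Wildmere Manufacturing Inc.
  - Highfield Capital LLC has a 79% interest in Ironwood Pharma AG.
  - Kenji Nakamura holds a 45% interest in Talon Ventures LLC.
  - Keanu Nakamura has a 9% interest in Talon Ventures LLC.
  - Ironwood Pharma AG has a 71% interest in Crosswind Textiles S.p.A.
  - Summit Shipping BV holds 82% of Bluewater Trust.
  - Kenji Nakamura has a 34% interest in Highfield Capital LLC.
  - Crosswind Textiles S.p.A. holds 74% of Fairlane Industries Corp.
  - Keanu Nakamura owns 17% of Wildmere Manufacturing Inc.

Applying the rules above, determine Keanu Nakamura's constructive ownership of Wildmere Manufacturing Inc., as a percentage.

39.574604%

By sibling attribution (R1), Keanu Nakamura is treated as also owning Kenji Nakamura's interest in Highfield Capital LLC, giving 66% + 34% = 100%.
By sibling attribution (R1), Keanu Nakamura is treated as also owning Kenji Nakamura's interest in Talon Ventures LLC, giving 9% + 45% = 54%.
Chain via Highfield Capital LLC → Ironwood Pharma AG → Crosswind Textiles S.p.A. (R3): 100% × 79% × 71% × 33% = 18.5097% of Wildmere Manufacturing Inc.
Chain via Talon Ventures LLC → Summit Shipping BV → Bluewater Trust (R3): 54% × 34% × 82% × 27% = 4.064904% of Wildmere Manufacturing Inc.
Direct interest in Wildmere Manufacturing Inc: 17%.
Aggregating (R2): 18.5097% + 4.064904% + 17% = 39.574604%.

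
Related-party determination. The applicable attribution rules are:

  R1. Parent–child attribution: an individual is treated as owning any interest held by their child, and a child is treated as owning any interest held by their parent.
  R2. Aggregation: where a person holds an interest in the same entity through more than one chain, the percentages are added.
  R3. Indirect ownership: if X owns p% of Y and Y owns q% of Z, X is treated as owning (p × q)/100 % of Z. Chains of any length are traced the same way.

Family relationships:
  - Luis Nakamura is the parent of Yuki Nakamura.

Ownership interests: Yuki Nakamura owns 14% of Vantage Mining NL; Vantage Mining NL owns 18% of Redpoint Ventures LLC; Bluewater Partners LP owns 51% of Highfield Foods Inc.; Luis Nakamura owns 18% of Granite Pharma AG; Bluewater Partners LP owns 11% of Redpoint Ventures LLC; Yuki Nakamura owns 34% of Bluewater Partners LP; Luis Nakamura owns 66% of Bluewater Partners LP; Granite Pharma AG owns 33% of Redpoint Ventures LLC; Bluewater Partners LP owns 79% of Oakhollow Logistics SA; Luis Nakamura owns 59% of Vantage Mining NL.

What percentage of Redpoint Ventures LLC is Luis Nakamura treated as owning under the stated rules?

30.08%

By parent–child attribution (R1), Luis Nakamura is treated as also owning Yuki Nakamura's interest in Vantage Mining NL, giving 59% + 14% = 73%.
By parent–child attribution (R1), Luis Nakamura is treated as also owning Yuki Nakamura's interest in Bluewater Partners LP, giving 66% + 34% = 100%.
Chain via Vantage Mining NL (R3): 73% × 18% = 13.14% of Redpoint Ventures LLC.
Chain via Granite Pharma AG (R3): 18% × 33% = 5.94% of Redpoint Ventures LLC.
Chain via Bluewater Partners LP (R3): 100% × 11% = 11% of Redpoint Ventures LLC.
Aggregating (R2): 13.14% + 5.94% + 11% = 30.08%.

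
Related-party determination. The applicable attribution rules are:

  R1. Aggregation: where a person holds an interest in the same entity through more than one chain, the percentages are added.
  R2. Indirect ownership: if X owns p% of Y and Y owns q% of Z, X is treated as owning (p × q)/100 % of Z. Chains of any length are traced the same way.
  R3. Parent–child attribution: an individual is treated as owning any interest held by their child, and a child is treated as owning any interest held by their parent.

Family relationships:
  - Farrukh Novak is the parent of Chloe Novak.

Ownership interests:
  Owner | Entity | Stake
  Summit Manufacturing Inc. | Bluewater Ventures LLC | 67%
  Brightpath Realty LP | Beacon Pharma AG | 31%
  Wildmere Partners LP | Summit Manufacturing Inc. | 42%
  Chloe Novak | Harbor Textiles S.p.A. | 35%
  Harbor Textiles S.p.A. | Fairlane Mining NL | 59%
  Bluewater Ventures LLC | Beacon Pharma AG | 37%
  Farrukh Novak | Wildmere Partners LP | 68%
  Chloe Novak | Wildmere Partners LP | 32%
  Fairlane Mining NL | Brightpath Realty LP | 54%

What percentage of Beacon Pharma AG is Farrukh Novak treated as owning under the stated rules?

13.86861%

By parent–child attribution (R3), Farrukh Novak is treated as also owning Chloe Novak's interest in Wildmere Partners LP, giving 68% + 32% = 100%.
By parent–child attribution (R3), Farrukh Novak is treated as owning Chloe Novak's 35% interest in Harbor Textiles S.p.A.
Chain via Wildmere Partners LP → Summit Manufacturing Inc. → Bluewater Ventures LLC (R2): 100% × 42% × 67% × 37% = 10.4118% of Beacon Pharma AG.
Chain via Harbor Textiles S.p.A. → Fairlane Mining NL → Brightpath Realty LP (R2): 35% × 59% × 54% × 31% = 3.45681% of Beacon Pharma AG.
Aggregating (R1): 10.4118% + 3.45681% = 13.86861%.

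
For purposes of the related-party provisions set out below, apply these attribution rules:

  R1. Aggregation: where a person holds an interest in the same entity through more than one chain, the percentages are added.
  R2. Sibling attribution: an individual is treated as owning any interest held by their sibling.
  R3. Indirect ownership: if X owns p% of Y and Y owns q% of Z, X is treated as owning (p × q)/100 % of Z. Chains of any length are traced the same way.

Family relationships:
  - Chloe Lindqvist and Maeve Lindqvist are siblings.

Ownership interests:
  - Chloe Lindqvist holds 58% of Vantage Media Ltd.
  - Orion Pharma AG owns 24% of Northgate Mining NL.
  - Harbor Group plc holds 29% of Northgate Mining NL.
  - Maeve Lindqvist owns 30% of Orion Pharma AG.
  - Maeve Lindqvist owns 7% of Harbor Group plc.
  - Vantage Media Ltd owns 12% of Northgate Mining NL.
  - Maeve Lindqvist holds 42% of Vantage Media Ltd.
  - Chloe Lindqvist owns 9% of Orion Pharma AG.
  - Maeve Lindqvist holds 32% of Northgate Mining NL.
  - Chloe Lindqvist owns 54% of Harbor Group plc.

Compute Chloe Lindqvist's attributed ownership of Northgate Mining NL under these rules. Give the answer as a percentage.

71.05%

By sibling attribution (R2), Chloe Lindqvist is treated as also owning Maeve Lindqvist's interest in Harbor Group plc, giving 54% + 7% = 61%.
By sibling attribution (R2), Chloe Lindqvist is treated as also owning Maeve Lindqvist's interest in Orion Pharma AG, giving 9% + 30% = 39%.
By sibling attribution (R2), Chloe Lindqvist is treated as also owning Maeve Lindqvist's interest in Vantage Media Ltd, giving 58% + 42% = 100%.
By sibling attribution (R2), Chloe Lindqvist is treated as owning Maeve Lindqvist's 32% interest in Northgate Mining NL.
Chain via Harbor Group plc (R3): 61% × 29% = 17.69% of Northgate Mining NL.
Chain via Orion Pharma AG (R3): 39% × 24% = 9.36% of Northgate Mining NL.
Chain via Vantage Media Ltd (R3): 100% × 12% = 12% of Northgate Mining NL.
Direct interest in Northgate Mining NL: 32%.
Aggregating (R1): 17.69% + 9.36% + 12% + 32% = 71.05%.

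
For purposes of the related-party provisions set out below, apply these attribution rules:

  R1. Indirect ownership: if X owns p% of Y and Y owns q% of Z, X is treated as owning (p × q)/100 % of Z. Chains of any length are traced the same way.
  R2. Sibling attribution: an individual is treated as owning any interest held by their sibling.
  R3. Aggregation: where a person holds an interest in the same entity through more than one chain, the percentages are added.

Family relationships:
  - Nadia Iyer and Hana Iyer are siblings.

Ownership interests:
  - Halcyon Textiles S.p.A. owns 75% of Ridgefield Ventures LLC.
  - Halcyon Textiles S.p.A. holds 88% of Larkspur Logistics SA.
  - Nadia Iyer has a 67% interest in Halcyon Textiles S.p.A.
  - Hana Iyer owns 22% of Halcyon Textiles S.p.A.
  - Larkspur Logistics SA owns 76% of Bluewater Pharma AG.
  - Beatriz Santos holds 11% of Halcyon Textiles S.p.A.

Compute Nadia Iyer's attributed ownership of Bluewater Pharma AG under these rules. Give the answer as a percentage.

59.5232%

By sibling attribution (R2), Nadia Iyer is treated as also owning Hana Iyer's interest in Halcyon Textiles S.p.A, giving 67% + 22% = 89%.
Chain via Halcyon Textiles S.p.A. → Larkspur Logistics SA (R1): 89% × 88% × 76% = 59.5232% of Bluewater Pharma AG.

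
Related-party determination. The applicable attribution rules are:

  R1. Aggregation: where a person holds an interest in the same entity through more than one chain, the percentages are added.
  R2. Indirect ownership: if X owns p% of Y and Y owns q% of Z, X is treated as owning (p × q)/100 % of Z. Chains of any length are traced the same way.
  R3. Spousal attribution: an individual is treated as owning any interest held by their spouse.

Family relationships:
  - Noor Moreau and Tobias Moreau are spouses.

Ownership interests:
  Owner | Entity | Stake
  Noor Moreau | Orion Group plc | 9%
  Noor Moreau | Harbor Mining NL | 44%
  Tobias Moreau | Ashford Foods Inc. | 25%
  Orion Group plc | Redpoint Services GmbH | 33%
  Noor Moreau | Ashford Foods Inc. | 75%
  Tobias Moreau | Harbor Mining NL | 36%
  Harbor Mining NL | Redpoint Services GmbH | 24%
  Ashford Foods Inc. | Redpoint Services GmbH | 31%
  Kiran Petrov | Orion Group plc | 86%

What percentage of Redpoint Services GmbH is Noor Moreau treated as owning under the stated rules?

By spousal attribution (R3), Noor Moreau is treated as also owning Tobias Moreau's interest in Harbor Mining NL, giving 44% + 36% = 80%.
By spousal attribution (R3), Noor Moreau is treated as also owning Tobias Moreau's interest in Ashford Foods Inc, giving 75% + 25% = 100%.
Chain via Harbor Mining NL (R2): 80% × 24% = 19.2% of Redpoint Services GmbH.
Chain via Ashford Foods Inc. (R2): 100% × 31% = 31% of Redpoint Services GmbH.
Chain via Orion Group plc (R2): 9% × 33% = 2.97% of Redpoint Services GmbH.
Aggregating (R1): 19.2% + 31% + 2.97% = 53.17%.

53.17%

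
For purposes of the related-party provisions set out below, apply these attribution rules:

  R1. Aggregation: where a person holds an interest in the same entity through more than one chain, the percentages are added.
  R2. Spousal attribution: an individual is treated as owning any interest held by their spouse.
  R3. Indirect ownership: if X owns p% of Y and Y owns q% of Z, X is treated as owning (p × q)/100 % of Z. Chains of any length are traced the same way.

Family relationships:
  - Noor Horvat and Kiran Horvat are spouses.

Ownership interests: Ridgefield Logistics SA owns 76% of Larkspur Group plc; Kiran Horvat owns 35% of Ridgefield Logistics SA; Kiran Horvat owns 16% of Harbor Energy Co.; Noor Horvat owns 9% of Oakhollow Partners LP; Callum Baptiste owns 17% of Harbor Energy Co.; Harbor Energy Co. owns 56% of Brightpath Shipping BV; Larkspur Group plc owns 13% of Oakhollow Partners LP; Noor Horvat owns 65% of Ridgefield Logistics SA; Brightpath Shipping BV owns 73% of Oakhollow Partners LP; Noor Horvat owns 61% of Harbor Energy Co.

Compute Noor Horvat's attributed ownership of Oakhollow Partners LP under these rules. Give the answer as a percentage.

By spousal attribution (R2), Noor Horvat is treated as also owning Kiran Horvat's interest in Harbor Energy Co, giving 61% + 16% = 77%.
By spousal attribution (R2), Noor Horvat is treated as also owning Kiran Horvat's interest in Ridgefield Logistics SA, giving 65% + 35% = 100%.
Chain via Harbor Energy Co. → Brightpath Shipping BV (R3): 77% × 56% × 73% = 31.4776% of Oakhollow Partners LP.
Chain via Ridgefield Logistics SA → Larkspur Group plc (R3): 100% × 76% × 13% = 9.88% of Oakhollow Partners LP.
Direct interest in Oakhollow Partners LP: 9%.
Aggregating (R1): 31.4776% + 9.88% + 9% = 50.3576%.

50.3576%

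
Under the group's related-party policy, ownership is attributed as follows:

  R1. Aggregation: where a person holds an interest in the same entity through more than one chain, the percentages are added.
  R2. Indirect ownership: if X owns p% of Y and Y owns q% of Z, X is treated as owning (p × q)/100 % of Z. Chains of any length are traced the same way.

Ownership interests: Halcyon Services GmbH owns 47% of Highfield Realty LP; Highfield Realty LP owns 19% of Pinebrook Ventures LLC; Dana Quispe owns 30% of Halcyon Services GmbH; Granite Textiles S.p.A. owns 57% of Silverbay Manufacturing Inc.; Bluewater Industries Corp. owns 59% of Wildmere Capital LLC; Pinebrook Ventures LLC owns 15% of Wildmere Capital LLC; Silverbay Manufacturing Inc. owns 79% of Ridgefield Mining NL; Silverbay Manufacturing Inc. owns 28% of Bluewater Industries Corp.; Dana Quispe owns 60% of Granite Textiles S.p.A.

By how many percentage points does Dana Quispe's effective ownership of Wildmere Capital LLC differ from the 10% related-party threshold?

3.94831

Chain via Granite Textiles S.p.A. → Silverbay Manufacturing Inc. → Bluewater Industries Corp. (R2): 60% × 57% × 28% × 59% = 5.64984% of Wildmere Capital LLC.
Chain via Halcyon Services GmbH → Highfield Realty LP → Pinebrook Ventures LLC (R2): 30% × 47% × 19% × 15% = 0.40185% of Wildmere Capital LLC.
Aggregating (R1): 5.64984% + 0.40185% = 6.05169%.
6.05169% falls short of the 10% threshold by 3.94831 percentage points.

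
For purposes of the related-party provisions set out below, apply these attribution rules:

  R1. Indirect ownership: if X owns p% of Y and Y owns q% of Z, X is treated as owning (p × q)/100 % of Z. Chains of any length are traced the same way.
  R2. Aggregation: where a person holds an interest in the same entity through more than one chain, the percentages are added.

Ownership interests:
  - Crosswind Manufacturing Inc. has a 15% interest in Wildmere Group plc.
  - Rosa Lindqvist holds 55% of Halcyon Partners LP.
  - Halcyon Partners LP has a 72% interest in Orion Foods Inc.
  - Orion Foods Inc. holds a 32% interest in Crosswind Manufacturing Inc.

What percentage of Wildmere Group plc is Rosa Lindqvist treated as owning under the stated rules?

1.9008%

Chain via Halcyon Partners LP → Orion Foods Inc. → Crosswind Manufacturing Inc. (R1): 55% × 72% × 32% × 15% = 1.9008% of Wildmere Group plc.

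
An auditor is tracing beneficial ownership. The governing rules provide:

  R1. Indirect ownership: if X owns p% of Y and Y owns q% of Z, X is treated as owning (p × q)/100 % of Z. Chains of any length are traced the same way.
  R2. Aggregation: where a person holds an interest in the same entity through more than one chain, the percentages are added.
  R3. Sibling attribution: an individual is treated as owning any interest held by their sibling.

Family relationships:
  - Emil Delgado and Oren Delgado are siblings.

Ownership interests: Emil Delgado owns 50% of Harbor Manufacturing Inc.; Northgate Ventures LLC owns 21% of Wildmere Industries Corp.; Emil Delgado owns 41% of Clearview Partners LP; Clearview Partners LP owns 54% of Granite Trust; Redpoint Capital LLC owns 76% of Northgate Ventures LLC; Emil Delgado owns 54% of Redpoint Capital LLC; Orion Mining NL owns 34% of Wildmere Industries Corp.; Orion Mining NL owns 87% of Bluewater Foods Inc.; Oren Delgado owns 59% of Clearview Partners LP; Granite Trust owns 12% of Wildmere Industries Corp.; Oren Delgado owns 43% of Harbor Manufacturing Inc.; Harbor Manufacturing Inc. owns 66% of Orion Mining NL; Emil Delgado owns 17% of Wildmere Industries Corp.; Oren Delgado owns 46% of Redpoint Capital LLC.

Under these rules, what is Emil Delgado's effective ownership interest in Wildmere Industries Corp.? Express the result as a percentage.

60.3092%

By sibling attribution (R3), Emil Delgado is treated as also owning Oren Delgado's interest in Harbor Manufacturing Inc, giving 50% + 43% = 93%.
By sibling attribution (R3), Emil Delgado is treated as also owning Oren Delgado's interest in Clearview Partners LP, giving 41% + 59% = 100%.
By sibling attribution (R3), Emil Delgado is treated as also owning Oren Delgado's interest in Redpoint Capital LLC, giving 54% + 46% = 100%.
Chain via Harbor Manufacturing Inc. → Orion Mining NL (R1): 93% × 66% × 34% = 20.8692% of Wildmere Industries Corp.
Chain via Clearview Partners LP → Granite Trust (R1): 100% × 54% × 12% = 6.48% of Wildmere Industries Corp.
Chain via Redpoint Capital LLC → Northgate Ventures LLC (R1): 100% × 76% × 21% = 15.96% of Wildmere Industries Corp.
Direct interest in Wildmere Industries Corp: 17%.
Aggregating (R2): 20.8692% + 6.48% + 15.96% + 17% = 60.3092%.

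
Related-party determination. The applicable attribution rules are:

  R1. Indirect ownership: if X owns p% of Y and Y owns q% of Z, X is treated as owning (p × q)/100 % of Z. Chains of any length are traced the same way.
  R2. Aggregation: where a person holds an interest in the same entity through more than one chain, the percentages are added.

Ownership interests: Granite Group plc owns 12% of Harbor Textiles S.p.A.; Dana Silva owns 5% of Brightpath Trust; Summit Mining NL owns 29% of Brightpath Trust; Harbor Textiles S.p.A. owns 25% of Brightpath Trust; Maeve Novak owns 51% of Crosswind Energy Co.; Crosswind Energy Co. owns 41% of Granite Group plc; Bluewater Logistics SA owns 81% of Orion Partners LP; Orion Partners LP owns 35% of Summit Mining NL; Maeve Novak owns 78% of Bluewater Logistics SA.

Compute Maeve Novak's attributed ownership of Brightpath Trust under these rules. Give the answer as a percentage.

Chain via Crosswind Energy Co. → Granite Group plc → Harbor Textiles S.p.A. (R1): 51% × 41% × 12% × 25% = 0.6273% of Brightpath Trust.
Chain via Bluewater Logistics SA → Orion Partners LP → Summit Mining NL (R1): 78% × 81% × 35% × 29% = 6.41277% of Brightpath Trust.
Aggregating (R2): 0.6273% + 6.41277% = 7.04007%.

7.04007%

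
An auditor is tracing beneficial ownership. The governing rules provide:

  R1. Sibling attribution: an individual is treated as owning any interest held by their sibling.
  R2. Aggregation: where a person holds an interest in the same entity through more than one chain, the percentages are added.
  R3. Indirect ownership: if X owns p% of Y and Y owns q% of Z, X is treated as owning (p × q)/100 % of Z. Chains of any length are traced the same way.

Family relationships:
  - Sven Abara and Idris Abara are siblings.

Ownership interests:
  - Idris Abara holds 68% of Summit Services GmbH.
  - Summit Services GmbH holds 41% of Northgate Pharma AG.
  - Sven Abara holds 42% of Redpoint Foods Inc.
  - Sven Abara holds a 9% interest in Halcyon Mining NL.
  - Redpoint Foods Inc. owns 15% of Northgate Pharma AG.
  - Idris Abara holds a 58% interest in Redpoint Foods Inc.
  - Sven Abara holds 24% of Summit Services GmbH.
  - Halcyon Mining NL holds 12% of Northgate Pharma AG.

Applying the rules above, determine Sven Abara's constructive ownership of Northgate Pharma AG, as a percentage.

By sibling attribution (R1), Sven Abara is treated as also owning Idris Abara's interest in Redpoint Foods Inc, giving 42% + 58% = 100%.
By sibling attribution (R1), Sven Abara is treated as also owning Idris Abara's interest in Summit Services GmbH, giving 24% + 68% = 92%.
Chain via Redpoint Foods Inc. (R3): 100% × 15% = 15% of Northgate Pharma AG.
Chain via Halcyon Mining NL (R3): 9% × 12% = 1.08% of Northgate Pharma AG.
Chain via Summit Services GmbH (R3): 92% × 41% = 37.72% of Northgate Pharma AG.
Aggregating (R2): 15% + 1.08% + 37.72% = 53.8%.

53.8%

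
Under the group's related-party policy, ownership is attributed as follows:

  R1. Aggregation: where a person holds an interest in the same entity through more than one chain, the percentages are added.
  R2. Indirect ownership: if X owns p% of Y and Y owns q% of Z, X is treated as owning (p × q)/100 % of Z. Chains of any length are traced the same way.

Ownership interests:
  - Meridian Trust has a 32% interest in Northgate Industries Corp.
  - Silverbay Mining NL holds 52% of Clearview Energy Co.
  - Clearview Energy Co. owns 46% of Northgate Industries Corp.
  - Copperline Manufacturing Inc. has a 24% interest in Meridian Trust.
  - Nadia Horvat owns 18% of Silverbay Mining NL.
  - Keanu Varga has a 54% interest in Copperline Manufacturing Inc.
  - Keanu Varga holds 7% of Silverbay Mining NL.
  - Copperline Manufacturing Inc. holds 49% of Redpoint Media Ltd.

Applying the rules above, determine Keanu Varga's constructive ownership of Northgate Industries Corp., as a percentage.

5.8216%

Chain via Silverbay Mining NL → Clearview Energy Co. (R2): 7% × 52% × 46% = 1.6744% of Northgate Industries Corp.
Chain via Copperline Manufacturing Inc. → Meridian Trust (R2): 54% × 24% × 32% = 4.1472% of Northgate Industries Corp.
Aggregating (R1): 1.6744% + 4.1472% = 5.8216%.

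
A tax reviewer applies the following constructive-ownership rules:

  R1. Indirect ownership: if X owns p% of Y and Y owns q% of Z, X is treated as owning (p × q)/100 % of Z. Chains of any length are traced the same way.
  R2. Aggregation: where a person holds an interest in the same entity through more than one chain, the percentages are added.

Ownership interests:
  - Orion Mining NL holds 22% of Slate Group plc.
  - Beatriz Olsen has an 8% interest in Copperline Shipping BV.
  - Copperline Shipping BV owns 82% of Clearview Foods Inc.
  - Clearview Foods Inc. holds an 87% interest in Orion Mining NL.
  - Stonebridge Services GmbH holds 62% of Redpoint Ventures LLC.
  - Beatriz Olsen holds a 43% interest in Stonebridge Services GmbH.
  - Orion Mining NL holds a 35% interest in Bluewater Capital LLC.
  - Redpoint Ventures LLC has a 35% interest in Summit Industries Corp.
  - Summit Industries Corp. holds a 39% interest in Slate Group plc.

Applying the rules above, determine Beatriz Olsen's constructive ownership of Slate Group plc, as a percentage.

4.894674%

Chain via Copperline Shipping BV → Clearview Foods Inc. → Orion Mining NL (R1): 8% × 82% × 87% × 22% = 1.255584% of Slate Group plc.
Chain via Stonebridge Services GmbH → Redpoint Ventures LLC → Summit Industries Corp. (R1): 43% × 62% × 35% × 39% = 3.63909% of Slate Group plc.
Aggregating (R2): 1.255584% + 3.63909% = 4.894674%.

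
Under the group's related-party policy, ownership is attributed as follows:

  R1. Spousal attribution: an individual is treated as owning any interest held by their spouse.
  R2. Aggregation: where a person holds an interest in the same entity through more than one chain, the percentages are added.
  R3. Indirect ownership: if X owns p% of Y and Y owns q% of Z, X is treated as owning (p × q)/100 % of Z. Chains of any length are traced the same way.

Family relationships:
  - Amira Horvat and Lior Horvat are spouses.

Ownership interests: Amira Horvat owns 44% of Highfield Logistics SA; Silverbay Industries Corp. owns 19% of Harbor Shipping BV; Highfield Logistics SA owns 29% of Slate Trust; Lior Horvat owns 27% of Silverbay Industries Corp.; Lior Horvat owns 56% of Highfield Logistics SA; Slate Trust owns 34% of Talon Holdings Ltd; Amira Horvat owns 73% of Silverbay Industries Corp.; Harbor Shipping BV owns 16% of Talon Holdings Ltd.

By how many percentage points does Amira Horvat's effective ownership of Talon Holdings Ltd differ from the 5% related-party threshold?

7.9

By spousal attribution (R1), Amira Horvat is treated as also owning Lior Horvat's interest in Silverbay Industries Corp, giving 73% + 27% = 100%.
By spousal attribution (R1), Amira Horvat is treated as also owning Lior Horvat's interest in Highfield Logistics SA, giving 44% + 56% = 100%.
Chain via Silverbay Industries Corp. → Harbor Shipping BV (R3): 100% × 19% × 16% = 3.04% of Talon Holdings Ltd.
Chain via Highfield Logistics SA → Slate Trust (R3): 100% × 29% × 34% = 9.86% of Talon Holdings Ltd.
Aggregating (R2): 3.04% + 9.86% = 12.9%.
12.9% exceeds the 5% threshold by 7.9 percentage points.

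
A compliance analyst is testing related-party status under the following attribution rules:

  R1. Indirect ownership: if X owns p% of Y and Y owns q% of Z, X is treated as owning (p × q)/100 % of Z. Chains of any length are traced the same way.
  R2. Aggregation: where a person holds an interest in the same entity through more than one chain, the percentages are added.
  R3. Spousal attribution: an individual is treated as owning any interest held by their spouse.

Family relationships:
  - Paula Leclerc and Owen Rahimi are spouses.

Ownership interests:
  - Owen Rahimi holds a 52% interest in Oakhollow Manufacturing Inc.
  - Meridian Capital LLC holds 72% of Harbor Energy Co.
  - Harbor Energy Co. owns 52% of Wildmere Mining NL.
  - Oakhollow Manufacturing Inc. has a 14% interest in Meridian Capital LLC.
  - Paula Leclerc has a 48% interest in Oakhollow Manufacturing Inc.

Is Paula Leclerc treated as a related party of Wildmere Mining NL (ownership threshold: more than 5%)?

Yes

By spousal attribution (R3), Paula Leclerc is treated as also owning Owen Rahimi's interest in Oakhollow Manufacturing Inc, giving 48% + 52% = 100%.
Chain via Oakhollow Manufacturing Inc. → Meridian Capital LLC → Harbor Energy Co. (R1): 100% × 14% × 72% × 52% = 5.2416% of Wildmere Mining NL.
5.2416% exceeds the 5% threshold, so Paula is a related party to Wildmere Mining NL.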